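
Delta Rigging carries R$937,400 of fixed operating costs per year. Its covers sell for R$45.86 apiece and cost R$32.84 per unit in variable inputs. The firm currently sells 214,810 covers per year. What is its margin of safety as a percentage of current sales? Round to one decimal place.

66.5%

Each unit contributes R$45.86 − R$32.84 = R$13.02. Break-even units = R$937,400 ÷ R$13.02 = 71,996.93; break-even revenue = 71,996.93 × R$45.86 = R$3,301,779.11.
Actual sales revenue = 214,810 × R$45.86 = R$9,851,186.60.
Margin of safety = (R$9,851,186.60 − R$3,301,779.11) ÷ R$9,851,186.60 = 66.5%.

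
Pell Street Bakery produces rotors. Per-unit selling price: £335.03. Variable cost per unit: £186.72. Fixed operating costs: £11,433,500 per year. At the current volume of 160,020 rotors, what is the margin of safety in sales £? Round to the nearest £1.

£27,783,401

Contribution margin per unit = £335.03 − £186.72 = £148.31. Break-even units = £11,433,500 ÷ £148.31 = 77,091.90; break-even revenue = 77,091.90 × £335.03 = £25,828,099.96.
Current sales = 160,020 × £335.03 = £53,611,500.60.
Margin of safety = £53,611,500.60 − £25,828,099.96 = £27,783,401.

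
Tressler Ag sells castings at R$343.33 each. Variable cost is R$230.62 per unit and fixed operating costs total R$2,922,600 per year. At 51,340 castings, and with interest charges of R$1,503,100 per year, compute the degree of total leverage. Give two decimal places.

4.25

Contribution at this volume is 51,340 × R$112.71 = R$5,786,531.40.
EBIT = R$5,786,531.40 − R$2,922,600 = R$2,863,931.40. Interest = R$1,503,100.00, so EBIT − I = R$1,360,831.40.
DCL = contribution ÷ (EBIT − I) = R$5,786,531.40 ÷ R$1,360,831.40 = 4.2522.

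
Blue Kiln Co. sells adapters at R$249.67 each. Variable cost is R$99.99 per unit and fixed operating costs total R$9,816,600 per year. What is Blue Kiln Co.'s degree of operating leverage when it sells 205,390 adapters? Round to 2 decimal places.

1.47

At 205,390 units, contribution = 205,390 × R$149.68 = R$30,742,775.20.
Operating income = contribution − fixed costs = R$30,742,775.20 − R$9,816,600 = R$20,926,175.20.
DOL = contribution ÷ EBIT = R$30,742,775.20 ÷ R$20,926,175.20 = 1.4691.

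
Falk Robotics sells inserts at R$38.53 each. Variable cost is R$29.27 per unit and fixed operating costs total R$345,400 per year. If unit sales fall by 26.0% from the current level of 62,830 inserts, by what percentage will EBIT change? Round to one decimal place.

-64.0%

At 62,830 units, contribution = 62,830 × R$9.26 = R$581,805.80.
Operating income = contribution − fixed costs = R$581,805.80 − R$345,400 = R$236,405.80.
Degree of operating leverage = R$581,805.80 / R$236,405.80 = 2.4610.
Operating income changes by 2.4610 × -26.0% = -64.0%.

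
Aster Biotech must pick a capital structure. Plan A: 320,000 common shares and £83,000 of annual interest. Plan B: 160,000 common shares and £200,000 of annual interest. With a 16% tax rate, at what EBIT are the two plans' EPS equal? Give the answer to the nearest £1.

Set EPS_A = EPS_B: (EBIT − £83,000)(1 − 0.16) ÷ 320,000 = (EBIT − £200,000)(1 − 0.16) ÷ 160,000.
The (1 − t) factor cancels: (EBIT − 83,000) × 160,000 = (EBIT − 200,000) × 320,000.
Solving, EBIT = (200,000·320,000 − 83,000·160,000) / (320,000 − 160,000) = 50,720,000,000 / 160,000 = 317,000.00.

£317,000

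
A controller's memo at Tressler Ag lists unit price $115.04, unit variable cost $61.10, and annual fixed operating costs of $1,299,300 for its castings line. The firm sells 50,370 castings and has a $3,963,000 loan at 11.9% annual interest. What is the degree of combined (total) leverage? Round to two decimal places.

2.87

Total contribution margin = 50,370 × $53.94 = $2,716,957.80.
EBIT = $2,716,957.80 − $1,299,300 = $1,417,657.80. Interest = $471,597.00, so EBIT − I = $946,060.80.
DCL = contribution ÷ (EBIT − I) = $2,716,957.80 ÷ $946,060.80 = 2.8719.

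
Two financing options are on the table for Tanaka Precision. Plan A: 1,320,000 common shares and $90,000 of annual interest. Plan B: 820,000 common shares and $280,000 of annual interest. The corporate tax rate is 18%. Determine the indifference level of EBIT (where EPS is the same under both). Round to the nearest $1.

Set EPS_A = EPS_B: (EBIT − $90,000)(1 − 0.18) ÷ 1,320,000 = (EBIT − $280,000)(1 − 0.18) ÷ 820,000.
Cancelling (1 − t) and cross-multiplying: 820,000·(EBIT − 90,000) = 1,320,000·(EBIT − 280,000).
EBIT × (1,320,000 − 820,000) = 280,000 × 1,320,000 − 90,000 × 820,000 = 295,800,000,000, so EBIT = 295,800,000,000 ÷ 500,000 = 591,600.00.

$591,600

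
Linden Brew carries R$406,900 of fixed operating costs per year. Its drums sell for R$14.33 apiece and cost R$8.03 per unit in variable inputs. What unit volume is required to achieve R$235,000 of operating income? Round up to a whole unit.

Unit CM = price − variable cost = R$14.33 − R$8.03 = R$6.30.
Need Q such that Q × R$6.30 − R$406,900 = R$235,000, i.e. Q = R$641,900 / R$6.30 = 101,888.89 → 101,889.

101,889 drums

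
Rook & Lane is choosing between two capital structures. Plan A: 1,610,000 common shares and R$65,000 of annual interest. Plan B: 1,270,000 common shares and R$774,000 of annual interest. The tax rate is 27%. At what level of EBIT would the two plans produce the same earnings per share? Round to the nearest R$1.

At indifference, (EBIT − 65,000)(1 − t)/1,610,000 = (EBIT − 774,000)(1 − t)/1,270,000.
Cancelling (1 − t) and cross-multiplying: 1,270,000·(EBIT − 65,000) = 1,610,000·(EBIT − 774,000).
Solving, EBIT = (774,000·1,610,000 − 65,000·1,270,000) / (1,610,000 − 1,270,000) = 1,163,590,000,000 / 340,000 = 3,422,323.53.

R$3,422,324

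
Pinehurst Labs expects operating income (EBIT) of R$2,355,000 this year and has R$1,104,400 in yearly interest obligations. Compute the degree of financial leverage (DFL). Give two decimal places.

1.88

Interest = R$1,104,400.00.
Degree of financial leverage = EBIT / (EBIT − interest) = R$2,355,000 / R$1,250,600.00 = 1.8831.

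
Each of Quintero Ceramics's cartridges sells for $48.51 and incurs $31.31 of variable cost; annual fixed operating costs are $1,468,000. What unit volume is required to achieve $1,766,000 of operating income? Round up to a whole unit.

Contribution margin per unit = $48.51 − $31.31 = $17.20.
Need Q such that Q × $17.20 − $1,468,000 = $1,766,000, i.e. Q = $3,234,000 / $17.20 = 188,023.26 → 188,024.

188,024 cartridges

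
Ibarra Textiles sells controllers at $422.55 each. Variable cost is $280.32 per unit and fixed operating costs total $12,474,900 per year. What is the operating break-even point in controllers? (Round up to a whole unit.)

Each unit contributes $422.55 − $280.32 = $142.23.
Units to break even: $12,474,900 ÷ $142.23 = 87,709.34, rounded up to 87,710.

87,710 controllers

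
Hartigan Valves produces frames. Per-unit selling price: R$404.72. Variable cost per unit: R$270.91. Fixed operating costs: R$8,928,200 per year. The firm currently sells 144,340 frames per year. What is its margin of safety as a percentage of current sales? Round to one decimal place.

53.8%

Contribution margin per unit = R$404.72 − R$270.91 = R$133.81. Break-even units = R$8,928,200 ÷ R$133.81 = 66,722.97; break-even revenue = 66,722.97 × R$404.72 = R$27,004,118.56.
Current sales = 144,340 × R$404.72 = R$58,417,284.80.
Margin of safety = (R$58,417,284.80 − R$27,004,118.56) ÷ R$58,417,284.80 = 53.8%.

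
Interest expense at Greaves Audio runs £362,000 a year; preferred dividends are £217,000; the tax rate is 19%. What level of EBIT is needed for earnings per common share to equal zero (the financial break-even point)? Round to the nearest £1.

£629,901

Preferred dividends are paid after tax, so their pre-tax equivalent is £217,000 ÷ (1 − 0.19) = £267,901.23.
Financial break-even EBIT = interest + D_p ÷ (1 − t) = £362,000 + £267,901.23 = £629,901.23.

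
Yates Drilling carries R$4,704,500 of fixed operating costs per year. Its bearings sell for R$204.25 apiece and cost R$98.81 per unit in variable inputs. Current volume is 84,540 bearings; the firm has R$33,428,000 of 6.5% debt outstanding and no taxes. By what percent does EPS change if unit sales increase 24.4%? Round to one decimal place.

+106.8%

Total contribution margin = 84,540 × R$105.44 = R$8,913,897.60.
Operating income = contribution − fixed costs = R$8,913,897.60 − R$4,704,500 = R$4,209,397.60.
After interest of R$2,172,820.00, pre-tax earnings = R$2,036,577.60.
Degree of combined leverage = contribution ÷ (EBIT − I) = R$8,913,897.60 ÷ R$2,036,577.60 = 4.3769.
%ΔEPS = DCL × %ΔSales = 4.3769 × +24.4% = +106.8%.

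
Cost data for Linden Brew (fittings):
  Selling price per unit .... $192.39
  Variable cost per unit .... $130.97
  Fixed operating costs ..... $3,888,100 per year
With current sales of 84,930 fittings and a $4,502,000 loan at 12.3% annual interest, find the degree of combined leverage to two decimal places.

Contribution at this volume is 84,930 × $61.42 = $5,216,400.60.
Operating income = contribution − fixed costs = $5,216,400.60 − $3,888,100 = $1,328,300.60. Interest = $553,746.00.
DOL = $5,216,400.60 ÷ $1,328,300.60 = 3.9271; DFL = $1,328,300.60 ÷ $774,554.60 = 1.7149.
Combined leverage = 3.9271 × 1.7149 = 6.7346.

6.73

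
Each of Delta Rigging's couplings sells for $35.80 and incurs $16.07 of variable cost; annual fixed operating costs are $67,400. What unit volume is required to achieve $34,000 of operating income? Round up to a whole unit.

Contribution margin per unit = $35.80 − $16.07 = $19.73.
Units = (FC + target) / CM = ($67,400 + $34,000) / $19.73 = 5,139.38, so 5,140 couplings.

5,140 couplings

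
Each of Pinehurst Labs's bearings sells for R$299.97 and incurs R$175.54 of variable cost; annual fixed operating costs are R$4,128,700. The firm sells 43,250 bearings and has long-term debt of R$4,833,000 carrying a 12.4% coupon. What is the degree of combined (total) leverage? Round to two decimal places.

8.23

Total contribution margin = 43,250 × R$124.43 = R$5,381,597.50.
Subtracting fixed costs: EBIT = R$5,381,597.50 − R$4,128,700 = R$1,252,897.50. Interest = R$599,292.00.
DOL = R$5,381,597.50 ÷ R$1,252,897.50 = 4.2953; DFL = R$1,252,897.50 ÷ R$653,605.50 = 1.9169.
Combined leverage = 4.2953 × 1.9169 = 8.2337.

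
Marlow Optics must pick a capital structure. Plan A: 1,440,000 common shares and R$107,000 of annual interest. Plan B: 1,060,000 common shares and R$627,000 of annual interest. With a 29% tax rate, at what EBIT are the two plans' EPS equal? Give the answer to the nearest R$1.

Set EPS_A = EPS_B: (EBIT − R$107,000)(1 − 0.29) ÷ 1,440,000 = (EBIT − R$627,000)(1 − 0.29) ÷ 1,060,000.
Cancelling (1 − t) and cross-multiplying: 1,060,000·(EBIT − 107,000) = 1,440,000·(EBIT − 627,000).
Solving, EBIT = (627,000·1,440,000 − 107,000·1,060,000) / (1,440,000 − 1,060,000) = 789,460,000,000 / 380,000 = 2,077,526.32.

R$2,077,526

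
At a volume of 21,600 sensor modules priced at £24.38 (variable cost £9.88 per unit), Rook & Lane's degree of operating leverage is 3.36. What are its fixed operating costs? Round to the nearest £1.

£219,986

Contribution at this volume is 21,600 × £14.50 = £313,200.00.
DOL = contribution / EBIT, so EBIT = £313,200.00 / 3.36 = £93,214.29.
Fixed costs = CM − EBIT = £313,200.00 − £93,214.29 = £219,986.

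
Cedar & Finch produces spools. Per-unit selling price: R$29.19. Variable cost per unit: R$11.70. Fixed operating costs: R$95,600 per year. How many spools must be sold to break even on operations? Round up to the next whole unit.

5,466 spools

Unit CM = price − variable cost = R$29.19 − R$11.70 = R$17.49.
Break-even Q = R$95,600 / R$17.49 = 5,465.98 → 5,466 spools.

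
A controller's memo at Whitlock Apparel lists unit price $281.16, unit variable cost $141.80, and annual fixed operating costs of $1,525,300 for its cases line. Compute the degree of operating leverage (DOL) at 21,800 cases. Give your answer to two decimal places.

2.01

Total contribution margin = 21,800 × $139.36 = $3,038,048.00.
Operating income = contribution − fixed costs = $3,038,048.00 − $1,525,300 = $1,512,748.00.
DOL = contribution ÷ EBIT = $3,038,048.00 ÷ $1,512,748.00 = 2.0083.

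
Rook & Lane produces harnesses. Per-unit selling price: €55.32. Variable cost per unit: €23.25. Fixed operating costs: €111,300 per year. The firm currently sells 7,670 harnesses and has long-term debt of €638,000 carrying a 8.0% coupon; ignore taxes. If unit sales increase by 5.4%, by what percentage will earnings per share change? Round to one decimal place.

+15.9%

Total contribution margin = 7,670 × €32.07 = €245,976.90.
EBIT = €245,976.90 − €111,300 = €134,676.90.
After interest of €51,040.00, pre-tax earnings = €83,636.90.
DCL = total CM / (EBIT − I) = €245,976.90 / €83,636.90 = 2.9410.
EPS therefore changes by 2.9410 × (+5.4%) = +15.9%.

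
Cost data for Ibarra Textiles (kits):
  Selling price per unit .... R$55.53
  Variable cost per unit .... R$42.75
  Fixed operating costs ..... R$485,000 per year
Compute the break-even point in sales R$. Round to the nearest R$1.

CM per unit = R$55.53 − R$42.75 = R$12.78; CM ratio = R$12.78 / R$55.53 = 0.2301.
Break-even sales = FC ÷ CM ratio = R$485,000 × R$55.53 / R$12.78 = R$2,107,359.

R$2,107,359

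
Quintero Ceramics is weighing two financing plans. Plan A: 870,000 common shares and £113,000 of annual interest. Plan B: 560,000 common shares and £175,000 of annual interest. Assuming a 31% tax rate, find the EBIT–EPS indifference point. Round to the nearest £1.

£287,000

At indifference, (EBIT − 113,000)(1 − t)/870,000 = (EBIT − 175,000)(1 − t)/560,000.
The (1 − t) factor cancels: (EBIT − 113,000) × 560,000 = (EBIT − 175,000) × 870,000.
Solving, EBIT = (175,000·870,000 − 113,000·560,000) / (870,000 − 560,000) = 88,970,000,000 / 310,000 = 287,000.00.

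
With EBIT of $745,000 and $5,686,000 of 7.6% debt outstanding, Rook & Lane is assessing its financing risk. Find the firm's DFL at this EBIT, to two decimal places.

2.38

Interest = $432,136.00.
DFL = EBIT ÷ (EBIT − I) = $745,000 ÷ ($745,000 − $432,136.00) = $745,000 ÷ $312,864.00 = 2.3812.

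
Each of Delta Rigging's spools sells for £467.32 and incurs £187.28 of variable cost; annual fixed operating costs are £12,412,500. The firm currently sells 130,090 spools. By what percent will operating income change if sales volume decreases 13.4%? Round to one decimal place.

-20.3%

Total contribution margin = 130,090 × £280.04 = £36,430,403.60.
Operating income = contribution − fixed costs = £36,430,403.60 − £12,412,500 = £24,017,903.60.
DOL = contribution ÷ EBIT = £36,430,403.60 ÷ £24,017,903.60 = 1.5168.
So EBIT moves 1.5168 × (-13.4%) = -20.3%.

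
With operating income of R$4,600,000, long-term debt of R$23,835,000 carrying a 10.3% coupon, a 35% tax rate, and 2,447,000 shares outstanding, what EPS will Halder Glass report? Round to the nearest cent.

Interest = R$2,455,005.00, so EBT = R$4,600,000 − R$2,455,005.00 = R$2,144,995.00.
After tax at 35%: net income = R$2,144,995.00 × 0.65 = R$1,394,246.75.
Per share: R$1,394,246.75 / 2,447,000 shares = R$0.57.

R$0.57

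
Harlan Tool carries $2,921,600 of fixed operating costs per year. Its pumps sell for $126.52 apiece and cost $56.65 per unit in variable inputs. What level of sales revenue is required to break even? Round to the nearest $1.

Contribution margin per unit = $126.52 − $56.65 = $69.87, a CM ratio of $69.87 ÷ $126.52 = 0.5522.
Break-even sales = FC ÷ CM ratio = $2,921,600 × $126.52 / $69.87 = $5,290,408.

$5,290,408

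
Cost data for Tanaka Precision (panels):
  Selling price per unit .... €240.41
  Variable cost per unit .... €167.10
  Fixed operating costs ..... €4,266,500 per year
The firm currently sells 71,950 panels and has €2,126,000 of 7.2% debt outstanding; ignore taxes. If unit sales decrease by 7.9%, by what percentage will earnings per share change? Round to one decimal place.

-48.7%

Total contribution margin = 71,950 × €73.31 = €5,274,654.50.
EBIT = €5,274,654.50 − €4,266,500 = €1,008,154.50.
After interest of €153,072.00, pre-tax earnings = €855,082.50.
Degree of combined leverage = contribution ÷ (EBIT − I) = €5,274,654.50 ÷ €855,082.50 = 6.1686.
%ΔEPS = DCL × %ΔSales = 6.1686 × -7.9% = -48.7%.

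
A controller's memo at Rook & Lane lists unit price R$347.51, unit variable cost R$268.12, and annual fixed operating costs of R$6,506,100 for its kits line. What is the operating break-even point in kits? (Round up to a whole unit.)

Contribution margin per unit = R$347.51 − R$268.12 = R$79.39.
Break-even volume = fixed costs ÷ CM per unit = R$6,506,100 ÷ R$79.39 = 81,951.13, so 81,952 kits.

81,952 kits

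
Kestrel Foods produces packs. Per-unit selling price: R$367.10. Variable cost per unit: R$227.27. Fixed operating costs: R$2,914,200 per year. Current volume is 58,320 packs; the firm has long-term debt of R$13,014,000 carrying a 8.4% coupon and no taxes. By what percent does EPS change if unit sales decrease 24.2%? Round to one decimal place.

Total contribution margin = 58,320 × R$139.83 = R$8,154,885.60.
EBIT = R$8,154,885.60 − R$2,914,200 = R$5,240,685.60.
Interest = R$1,093,176.00, so EBIT − I = R$4,147,509.60.
DCL = total CM / (EBIT − I) = R$8,154,885.60 / R$4,147,509.60 = 1.9662.
EPS therefore changes by 1.9662 × (-24.2%) = -47.6%.

-47.6%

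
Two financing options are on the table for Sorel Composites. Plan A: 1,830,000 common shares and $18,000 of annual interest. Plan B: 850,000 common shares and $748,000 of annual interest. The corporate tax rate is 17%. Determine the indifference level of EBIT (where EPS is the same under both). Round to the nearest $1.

$1,381,163

Set EPS_A = EPS_B: (EBIT − $18,000)(1 − 0.17) ÷ 1,830,000 = (EBIT − $748,000)(1 − 0.17) ÷ 850,000.
Cancelling (1 − t) and cross-multiplying: 850,000·(EBIT − 18,000) = 1,830,000·(EBIT − 748,000).
Solving, EBIT = (748,000·1,830,000 − 18,000·850,000) / (1,830,000 − 850,000) = 1,353,540,000,000 / 980,000 = 1,381,163.27.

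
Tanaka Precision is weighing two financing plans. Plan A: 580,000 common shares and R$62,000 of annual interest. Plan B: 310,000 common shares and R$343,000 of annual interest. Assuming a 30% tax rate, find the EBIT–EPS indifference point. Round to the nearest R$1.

R$665,630

At indifference, (EBIT − 62,000)(1 − t)/580,000 = (EBIT − 343,000)(1 − t)/310,000.
Cancelling (1 − t) and cross-multiplying: 310,000·(EBIT − 62,000) = 580,000·(EBIT − 343,000).
Solving, EBIT = (343,000·580,000 − 62,000·310,000) / (580,000 − 310,000) = 179,720,000,000 / 270,000 = 665,629.63.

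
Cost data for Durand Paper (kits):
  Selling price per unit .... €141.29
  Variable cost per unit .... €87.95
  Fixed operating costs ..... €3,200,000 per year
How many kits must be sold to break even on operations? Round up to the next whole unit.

Each unit contributes €141.29 − €87.95 = €53.34.
Break-even volume = fixed costs ÷ CM per unit = €3,200,000 ÷ €53.34 = 59,992.50, so 59,993 kits.

59,993 kits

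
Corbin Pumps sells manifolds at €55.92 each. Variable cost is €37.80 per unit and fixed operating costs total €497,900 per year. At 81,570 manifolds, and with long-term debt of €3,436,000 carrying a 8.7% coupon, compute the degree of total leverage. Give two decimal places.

2.17

At 81,570 units, contribution = 81,570 × €18.12 = €1,478,048.40.
EBIT = €1,478,048.40 − €497,900 = €980,148.40. Interest = €298,932.00.
DOL = €1,478,048.40 ÷ €980,148.40 = 1.5080; DFL = €980,148.40 ÷ €681,216.40 = 1.4388.
DCL = DOL × DFL = 1.5080 × 1.4388 = 2.1697.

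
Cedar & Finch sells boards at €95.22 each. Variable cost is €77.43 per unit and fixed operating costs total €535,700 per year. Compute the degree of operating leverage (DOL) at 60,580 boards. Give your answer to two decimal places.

1.99

At 60,580 units, contribution = 60,580 × €17.79 = €1,077,718.20.
Operating income = contribution − fixed costs = €1,077,718.20 − €535,700 = €542,018.20.
DOL = contribution ÷ EBIT = €1,077,718.20 ÷ €542,018.20 = 1.9883.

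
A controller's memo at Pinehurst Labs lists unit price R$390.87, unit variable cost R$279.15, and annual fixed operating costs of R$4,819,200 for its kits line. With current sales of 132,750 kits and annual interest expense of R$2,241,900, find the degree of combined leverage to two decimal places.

1.91

At 132,750 units, contribution = 132,750 × R$111.72 = R$14,830,830.00.
Operating income = contribution − fixed costs = R$14,830,830.00 − R$4,819,200 = R$10,011,630.00. Interest = R$2,241,900.00, so EBIT − I = R$7,769,730.00.
Degree of total leverage = total CM / (EBIT − interest) = R$14,830,830.00 / R$7,769,730.00 = 1.9088.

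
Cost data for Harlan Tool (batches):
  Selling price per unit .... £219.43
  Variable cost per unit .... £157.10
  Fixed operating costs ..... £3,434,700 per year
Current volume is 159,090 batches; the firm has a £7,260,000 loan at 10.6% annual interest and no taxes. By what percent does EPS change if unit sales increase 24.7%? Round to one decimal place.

+42.9%

Contribution at this volume is 159,090 × £62.33 = £9,916,079.70.
EBIT = £9,916,079.70 − £3,434,700 = £6,481,379.70.
Interest = £769,560.00, so EBIT − I = £5,711,819.70.
DCL = total CM / (EBIT − I) = £9,916,079.70 / £5,711,819.70 = 1.7361.
%ΔEPS = DCL × %ΔSales = 1.7361 × +24.7% = +42.9%.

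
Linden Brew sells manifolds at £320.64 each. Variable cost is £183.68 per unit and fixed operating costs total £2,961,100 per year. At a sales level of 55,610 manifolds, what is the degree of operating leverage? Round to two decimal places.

Total contribution margin = 55,610 × £136.96 = £7,616,345.60.
Subtracting fixed costs: EBIT = £7,616,345.60 − £2,961,100 = £4,655,245.60.
So DOL = total CM / EBIT = £7,616,345.60 / £4,655,245.60 = 1.6361.

1.64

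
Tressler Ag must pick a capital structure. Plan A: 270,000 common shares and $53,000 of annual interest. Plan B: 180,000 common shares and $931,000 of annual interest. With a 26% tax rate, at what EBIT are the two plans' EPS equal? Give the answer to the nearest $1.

$2,687,000

At indifference, (EBIT − 53,000)(1 − t)/270,000 = (EBIT − 931,000)(1 − t)/180,000.
The (1 − t) factor cancels: (EBIT − 53,000) × 180,000 = (EBIT − 931,000) × 270,000.
Solving, EBIT = (931,000·270,000 − 53,000·180,000) / (270,000 − 180,000) = 241,830,000,000 / 90,000 = 2,687,000.00.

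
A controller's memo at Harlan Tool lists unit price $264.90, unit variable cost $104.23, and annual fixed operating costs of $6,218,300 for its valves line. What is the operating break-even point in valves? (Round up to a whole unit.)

38,703 valves

Unit CM = price − variable cost = $264.90 − $104.23 = $160.67.
Break-even Q = $6,218,300 / $160.67 = 38,702.31 → 38,703 valves.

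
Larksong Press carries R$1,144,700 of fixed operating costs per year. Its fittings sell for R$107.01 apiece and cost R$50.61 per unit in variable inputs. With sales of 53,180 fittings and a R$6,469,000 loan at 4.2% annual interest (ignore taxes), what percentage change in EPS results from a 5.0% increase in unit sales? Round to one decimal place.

At 53,180 units, contribution = 53,180 × R$56.40 = R$2,999,352.00.
Operating income = contribution − fixed costs = R$2,999,352.00 − R$1,144,700 = R$1,854,652.00.
Interest = R$271,698.00, so EBIT − I = R$1,582,954.00.
Degree of combined leverage = contribution ÷ (EBIT − I) = R$2,999,352.00 ÷ R$1,582,954.00 = 1.8948.
%ΔEPS = DCL × %ΔSales = 1.8948 × +5.0% = +9.5%.

+9.5%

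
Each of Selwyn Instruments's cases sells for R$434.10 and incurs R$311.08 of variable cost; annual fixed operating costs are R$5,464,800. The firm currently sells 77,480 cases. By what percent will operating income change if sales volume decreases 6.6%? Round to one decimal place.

Total contribution margin = 77,480 × R$123.02 = R$9,531,589.60.
EBIT = R$9,531,589.60 − R$5,464,800 = R$4,066,789.60.
So DOL = total CM / EBIT = R$9,531,589.60 / R$4,066,789.60 = 2.3438.
Operating income changes by 2.3438 × -6.6% = -15.5%.

-15.5%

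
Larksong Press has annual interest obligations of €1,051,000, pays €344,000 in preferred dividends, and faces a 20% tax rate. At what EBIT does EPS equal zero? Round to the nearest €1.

€1,481,000

Grossing the preferred dividend up to pre-tax terms: €344,000 / (1 − 0.20) = €430,000.00.
Financial break-even EBIT = interest + D_p ÷ (1 − t) = €1,051,000 + €430,000.00 = €1,481,000.00.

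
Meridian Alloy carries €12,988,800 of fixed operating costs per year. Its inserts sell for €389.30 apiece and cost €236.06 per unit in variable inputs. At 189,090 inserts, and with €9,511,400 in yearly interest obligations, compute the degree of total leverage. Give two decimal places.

Contribution at this volume is 189,090 × €153.24 = €28,976,151.60.
EBIT = €28,976,151.60 − €12,988,800 = €15,987,351.60. Interest = €9,511,400.00, so EBIT − I = €6,475,951.60.
Degree of total leverage = total CM / (EBIT − interest) = €28,976,151.60 / €6,475,951.60 = 4.4744.

4.47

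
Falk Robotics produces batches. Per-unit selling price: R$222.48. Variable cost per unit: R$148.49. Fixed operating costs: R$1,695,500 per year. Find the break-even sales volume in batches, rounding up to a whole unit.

Contribution margin per unit = R$222.48 − R$148.49 = R$73.99.
Units to break even: R$1,695,500 ÷ R$73.99 = 22,915.26, rounded up to 22,916.

22,916 batches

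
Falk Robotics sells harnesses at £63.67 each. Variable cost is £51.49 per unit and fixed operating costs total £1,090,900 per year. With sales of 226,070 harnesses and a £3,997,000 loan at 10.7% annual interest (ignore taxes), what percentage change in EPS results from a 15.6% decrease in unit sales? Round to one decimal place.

-34.8%

Contribution at this volume is 226,070 × £12.18 = £2,753,532.60.
Operating income = contribution − fixed costs = £2,753,532.60 − £1,090,900 = £1,662,632.60.
Interest = £427,679.00, so EBIT − I = £1,234,953.60.
DCL = total CM / (EBIT − I) = £2,753,532.60 / £1,234,953.60 = 2.2297.
EPS therefore changes by 2.2297 × (-15.6%) = -34.8%.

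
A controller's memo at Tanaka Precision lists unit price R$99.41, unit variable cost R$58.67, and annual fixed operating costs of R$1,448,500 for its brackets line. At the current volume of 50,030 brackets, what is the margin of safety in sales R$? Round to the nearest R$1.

Unit CM = price − variable cost = R$99.41 − R$58.67 = R$40.74. Break-even units = R$1,448,500 ÷ R$40.74 = 35,554.74; break-even revenue = 35,554.74 × R$99.41 = R$3,534,496.44.
Actual sales revenue = 50,030 × R$99.41 = R$4,973,482.30.
Margin of safety = R$4,973,482.30 − R$3,534,496.44 = R$1,438,986.

R$1,438,986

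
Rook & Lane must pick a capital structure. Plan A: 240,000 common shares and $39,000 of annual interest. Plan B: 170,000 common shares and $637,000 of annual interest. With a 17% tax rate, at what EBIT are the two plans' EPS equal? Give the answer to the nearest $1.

At indifference, (EBIT − 39,000)(1 − t)/240,000 = (EBIT − 637,000)(1 − t)/170,000.
Cancelling (1 − t) and cross-multiplying: 170,000·(EBIT − 39,000) = 240,000·(EBIT − 637,000).
Solving, EBIT = (637,000·240,000 − 39,000·170,000) / (240,000 − 170,000) = 146,250,000,000 / 70,000 = 2,089,285.71.

$2,089,286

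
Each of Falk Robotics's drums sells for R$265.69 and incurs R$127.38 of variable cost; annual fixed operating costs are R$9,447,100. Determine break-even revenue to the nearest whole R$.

Contribution margin per unit = R$265.69 − R$127.38 = R$138.31, a CM ratio of R$138.31 ÷ R$265.69 = 0.5206.
Break-even sales = FC ÷ CM ratio = R$9,447,100 × R$265.69 / R$138.31 = R$18,147,639.

R$18,147,639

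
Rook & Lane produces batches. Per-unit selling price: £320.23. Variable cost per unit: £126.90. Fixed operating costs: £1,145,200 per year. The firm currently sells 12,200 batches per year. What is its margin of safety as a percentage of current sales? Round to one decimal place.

51.4%

Each unit contributes £320.23 − £126.90 = £193.33. Break-even units = £1,145,200 ÷ £193.33 = 5,923.55; break-even revenue = 5,923.55 × £320.23 = £1,896,898.55.
Current sales = 12,200 × £320.23 = £3,906,806.00.
Margin of safety = (£3,906,806.00 − £1,896,898.55) ÷ £3,906,806.00 = 51.4%.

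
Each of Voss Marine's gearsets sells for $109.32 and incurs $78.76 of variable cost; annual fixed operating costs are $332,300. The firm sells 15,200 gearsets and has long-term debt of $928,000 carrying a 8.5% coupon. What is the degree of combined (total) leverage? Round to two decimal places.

8.71

Total contribution margin = 15,200 × $30.56 = $464,512.00.
Operating income = contribution − fixed costs = $464,512.00 − $332,300 = $132,212.00. Interest = $78,880.00.
DOL = $464,512.00 ÷ $132,212.00 = 3.5134; DFL = $132,212.00 ÷ $53,332.00 = 2.4790.
DCL = DOL × DFL = 3.5134 × 2.4790 = 8.7097.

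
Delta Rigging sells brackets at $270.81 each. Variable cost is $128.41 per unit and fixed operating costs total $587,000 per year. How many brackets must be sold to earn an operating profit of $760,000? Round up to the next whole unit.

Unit CM = price − variable cost = $270.81 − $128.41 = $142.40.
Need Q such that Q × $142.40 − $587,000 = $760,000, i.e. Q = $1,347,000 / $142.40 = 9,459.27 → 9,460.

9,460 brackets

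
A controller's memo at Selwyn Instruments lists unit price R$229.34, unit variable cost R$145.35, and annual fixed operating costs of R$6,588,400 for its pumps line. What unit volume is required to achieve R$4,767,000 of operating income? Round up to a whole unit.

Each unit contributes R$229.34 − R$145.35 = R$83.99.
Units = (FC + target) / CM = (R$6,588,400 + R$4,767,000) / R$83.99 = 135,199.43, so 135,200 pumps.

135,200 pumps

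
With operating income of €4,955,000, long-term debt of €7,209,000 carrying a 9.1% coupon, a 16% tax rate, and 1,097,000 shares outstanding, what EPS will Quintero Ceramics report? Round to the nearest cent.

€3.29

Interest = €656,019.00, so EBT = €4,955,000 − €656,019.00 = €4,298,981.00.
After tax at 16%: net income = €4,298,981.00 × 0.84 = €3,611,144.04.
EPS = €3,611,144.04 ÷ 1,097,000 = €3.29.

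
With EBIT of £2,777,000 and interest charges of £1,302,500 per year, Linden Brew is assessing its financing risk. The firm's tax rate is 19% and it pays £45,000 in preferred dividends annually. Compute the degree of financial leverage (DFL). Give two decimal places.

Interest = £1,302,500.00.
Pre-tax preferred-dividend burden = £45,000 ÷ (1 − 0.19) = £55,555.56.
DFL = EBIT ÷ [EBIT − I − D_p/(1−t)] = £2,777,000 ÷ [£2,777,000 − £1,302,500.00 − £55,555.56] = £2,777,000 ÷ £1,418,944.44 = 1.9571.

1.96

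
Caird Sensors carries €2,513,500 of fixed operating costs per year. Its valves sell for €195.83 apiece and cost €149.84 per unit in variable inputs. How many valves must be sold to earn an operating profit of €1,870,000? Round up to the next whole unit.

95,315 valves

Contribution margin per unit = €195.83 − €149.84 = €45.99.
Required volume = (fixed costs + target profit) ÷ CM = (€2,513,500 + €1,870,000) ÷ €45.99 = 95,314.20, so 95,315 valves.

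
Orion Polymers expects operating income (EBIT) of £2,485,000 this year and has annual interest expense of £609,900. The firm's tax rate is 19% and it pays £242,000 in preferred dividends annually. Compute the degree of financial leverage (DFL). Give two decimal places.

Annual interest charges come to £609,900.00.
Preferred dividends grossed up pre-tax: £242,000 / (1 − 0.19) = £298,765.43.
DFL = EBIT ÷ [EBIT − I − D_p/(1−t)] = £2,485,000 ÷ [£2,485,000 − £609,900.00 − £298,765.43] = £2,485,000 ÷ £1,576,334.57 = 1.5764.

1.58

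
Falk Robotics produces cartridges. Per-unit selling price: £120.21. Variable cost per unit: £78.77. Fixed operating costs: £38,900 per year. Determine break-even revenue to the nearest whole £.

CM per unit = £120.21 − £78.77 = £41.44; CM ratio = £41.44 / £120.21 = 0.3447.
Break-even revenue = fixed costs × price ÷ CM = £38,900 × £120.21 ÷ £41.44 = £112,842.

£112,842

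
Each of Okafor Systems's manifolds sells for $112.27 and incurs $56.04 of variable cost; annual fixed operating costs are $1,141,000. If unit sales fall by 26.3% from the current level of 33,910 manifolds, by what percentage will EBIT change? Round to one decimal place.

-65.5%

At 33,910 units, contribution = 33,910 × $56.23 = $1,906,759.30.
EBIT = $1,906,759.30 − $1,141,000 = $765,759.30.
So DOL = total CM / EBIT = $1,906,759.30 / $765,759.30 = 2.4900.
Operating income changes by 2.4900 × -26.3% = -65.5%.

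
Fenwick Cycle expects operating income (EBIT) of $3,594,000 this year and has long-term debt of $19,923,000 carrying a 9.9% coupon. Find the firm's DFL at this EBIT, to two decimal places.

2.22

Interest = $1,972,377.00.
DFL = EBIT ÷ (EBIT − I) = $3,594,000 ÷ ($3,594,000 − $1,972,377.00) = $3,594,000 ÷ $1,621,623.00 = 2.2163.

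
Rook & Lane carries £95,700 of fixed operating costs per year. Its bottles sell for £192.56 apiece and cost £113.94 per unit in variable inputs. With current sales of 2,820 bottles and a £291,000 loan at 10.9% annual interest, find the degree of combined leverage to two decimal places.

2.35

At 2,820 units, contribution = 2,820 × £78.62 = £221,708.40.
EBIT = £221,708.40 − £95,700 = £126,008.40. Interest = £31,719.00, so EBIT − I = £94,289.40.
DCL = contribution ÷ (EBIT − I) = £221,708.40 ÷ £94,289.40 = 2.3514.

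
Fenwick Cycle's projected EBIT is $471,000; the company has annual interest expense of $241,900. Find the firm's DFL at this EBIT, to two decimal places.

2.06

Interest = $241,900.00.
DFL = EBIT ÷ (EBIT − I) = $471,000 ÷ ($471,000 − $241,900.00) = $471,000 ÷ $229,100.00 = 2.0559.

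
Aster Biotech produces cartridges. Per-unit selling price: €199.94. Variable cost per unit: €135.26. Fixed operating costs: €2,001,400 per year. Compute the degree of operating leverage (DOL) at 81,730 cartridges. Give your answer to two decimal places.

1.61

Total contribution margin = 81,730 × €64.68 = €5,286,296.40.
Operating income = contribution − fixed costs = €5,286,296.40 − €2,001,400 = €3,284,896.40.
DOL = contribution ÷ EBIT = €5,286,296.40 ÷ €3,284,896.40 = 1.6093.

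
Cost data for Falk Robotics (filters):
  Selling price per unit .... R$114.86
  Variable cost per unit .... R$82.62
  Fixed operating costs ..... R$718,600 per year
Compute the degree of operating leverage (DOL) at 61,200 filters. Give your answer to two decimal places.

At 61,200 units, contribution = 61,200 × R$32.24 = R$1,973,088.00.
EBIT = R$1,973,088.00 − R$718,600 = R$1,254,488.00.
So DOL = total CM / EBIT = R$1,973,088.00 / R$1,254,488.00 = 1.5728.

1.57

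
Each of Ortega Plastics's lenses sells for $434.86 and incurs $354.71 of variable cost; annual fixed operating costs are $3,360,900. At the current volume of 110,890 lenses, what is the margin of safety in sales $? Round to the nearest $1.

Each unit contributes $434.86 − $354.71 = $80.15. Break-even units = $3,360,900 ÷ $80.15 = 41,932.63; break-even revenue = 41,932.63 × $434.86 = $18,234,821.88.
Current sales = 110,890 × $434.86 = $48,221,625.40.
Margin of safety = $48,221,625.40 − $18,234,821.88 = $29,986,804.

$29,986,804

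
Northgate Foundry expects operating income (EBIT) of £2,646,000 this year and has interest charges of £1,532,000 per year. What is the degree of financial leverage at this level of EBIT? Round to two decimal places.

Interest = £1,532,000.00.
DFL = EBIT ÷ (EBIT − I) = £2,646,000 ÷ (£2,646,000 − £1,532,000.00) = £2,646,000 ÷ £1,114,000.00 = 2.3752.

2.38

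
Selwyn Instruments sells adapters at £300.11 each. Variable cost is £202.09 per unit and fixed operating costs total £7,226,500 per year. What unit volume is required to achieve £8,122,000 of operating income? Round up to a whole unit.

156,586 adapters

Contribution margin per unit = £300.11 − £202.09 = £98.02.
Need Q such that Q × £98.02 − £7,226,500 = £8,122,000, i.e. Q = £15,348,500 / £98.02 = 156,585.39 → 156,586.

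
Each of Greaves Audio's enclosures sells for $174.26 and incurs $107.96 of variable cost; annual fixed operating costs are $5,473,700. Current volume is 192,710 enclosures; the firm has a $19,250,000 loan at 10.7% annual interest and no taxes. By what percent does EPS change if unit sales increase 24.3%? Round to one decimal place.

Contribution at this volume is 192,710 × $66.30 = $12,776,673.00.
Subtracting fixed costs: EBIT = $12,776,673.00 − $5,473,700 = $7,302,973.00.
After interest of $2,059,750.00, pre-tax earnings = $5,243,223.00.
DCL = total CM / (EBIT − I) = $12,776,673.00 / $5,243,223.00 = 2.4368.
EPS therefore changes by 2.4368 × (+24.3%) = +59.2%.

+59.2%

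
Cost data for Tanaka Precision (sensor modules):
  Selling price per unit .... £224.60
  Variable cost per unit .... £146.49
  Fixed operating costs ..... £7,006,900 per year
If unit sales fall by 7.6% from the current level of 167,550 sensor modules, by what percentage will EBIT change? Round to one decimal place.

-16.4%

Contribution at this volume is 167,550 × £78.11 = £13,087,330.50.
EBIT = £13,087,330.50 − £7,006,900 = £6,080,430.50.
So DOL = total CM / EBIT = £13,087,330.50 / £6,080,430.50 = 2.1524.
%ΔEBIT = DOL × %ΔSales = 2.1524 × -7.6% = -16.4%.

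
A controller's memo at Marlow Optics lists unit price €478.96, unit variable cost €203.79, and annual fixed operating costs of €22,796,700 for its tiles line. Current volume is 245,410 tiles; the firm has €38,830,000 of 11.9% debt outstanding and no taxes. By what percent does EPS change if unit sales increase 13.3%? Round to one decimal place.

+22.4%

Contribution at this volume is 245,410 × €275.17 = €67,529,469.70.
Subtracting fixed costs: EBIT = €67,529,469.70 − €22,796,700 = €44,732,769.70.
After interest of €4,620,770.00, pre-tax earnings = €40,111,999.70.
Degree of combined leverage = contribution ÷ (EBIT − I) = €67,529,469.70 ÷ €40,111,999.70 = 1.6835.
EPS therefore changes by 1.6835 × (+13.3%) = +22.4%.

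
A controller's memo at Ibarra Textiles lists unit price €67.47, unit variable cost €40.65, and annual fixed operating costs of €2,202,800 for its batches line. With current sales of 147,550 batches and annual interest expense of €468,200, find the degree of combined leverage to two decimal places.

At 147,550 units, contribution = 147,550 × €26.82 = €3,957,291.00.
Operating income = contribution − fixed costs = €3,957,291.00 − €2,202,800 = €1,754,491.00. Interest = €468,200.00, so EBIT − I = €1,286,291.00.
Degree of total leverage = total CM / (EBIT − interest) = €3,957,291.00 / €1,286,291.00 = 3.0765.

3.08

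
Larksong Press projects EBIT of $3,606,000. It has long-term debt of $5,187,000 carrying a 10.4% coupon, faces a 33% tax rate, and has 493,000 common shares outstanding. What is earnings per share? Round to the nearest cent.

Pre-tax income = $3,606,000 − $539,448.00 = $3,066,552.00.
After tax at 33%: net income = $3,066,552.00 × 0.67 = $2,054,589.84.
Per share: $2,054,589.84 / 493,000 shares = $4.17.

$4.17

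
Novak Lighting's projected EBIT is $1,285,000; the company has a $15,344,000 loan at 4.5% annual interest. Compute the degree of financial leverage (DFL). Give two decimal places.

2.16

Interest = $690,480.00.
DFL = EBIT ÷ (EBIT − I) = $1,285,000 ÷ ($1,285,000 − $690,480.00) = $1,285,000 ÷ $594,520.00 = 2.1614.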